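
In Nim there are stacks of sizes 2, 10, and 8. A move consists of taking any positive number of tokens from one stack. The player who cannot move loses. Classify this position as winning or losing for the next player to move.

Losing position

Compute the nim-sum pairwise:
2 ⊕ 10 = 8
8 ⊕ 8 = 0
The nim-sum is 0, so this is a P-position: the player to move is in a losing position under optimal play.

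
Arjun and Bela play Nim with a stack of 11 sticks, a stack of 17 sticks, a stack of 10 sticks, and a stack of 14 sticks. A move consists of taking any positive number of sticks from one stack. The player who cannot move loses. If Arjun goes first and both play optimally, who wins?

Arjun wins

Write each in binary and XOR column by column:
  01011  (11)
  10001  (17)
  01010  (10)
  01110  (14)
  -----
  11110  (30)
The nim-sum is 30 ≠ 0, so this is an N-position: the player to move can win; Arjun has a winning move.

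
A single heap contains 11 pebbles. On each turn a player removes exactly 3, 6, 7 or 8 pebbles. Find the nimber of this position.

0

Compute g(0), g(1), … for moves {3, 6, 7, 8}:
g(0) = mex{} = 0
g(1) = mex{} = 0
g(2) = mex{} = 0
g(3) = mex{0} = 1
g(4) = mex{0} = 1
g(5) = mex{0} = 1
g(6) = mex{0,1} = 2
g(7) = mex{0,1} = 2
g(8) = mex{0,1} = 2
g(9) = mex{0,1,2} = 3
g(10) = mex{0,1,2} = 3
g(11) = mex{1,2} = 0
So g(11) = 0.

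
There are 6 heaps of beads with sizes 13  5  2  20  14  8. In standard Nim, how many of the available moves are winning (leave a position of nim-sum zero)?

Bitwise XOR of the heap sizes:
  01101  (13)
  00101  (5)
  00010  (2)
  10100  (20)
  01110  (14)
  01000  (8)
  -----
  11000  (24)
The overall nim-sum is X = 24. A heap of size p has a winning move iff p XOR X < p (reduce it to p XOR X).
  13: 13 XOR 24 = 21 ≥ 13 — no move.
  5: 5 XOR 24 = 29 ≥ 5 — no move.
  2: 2 XOR 24 = 26 ≥ 2 — no move.
  20: 20 XOR 24 = 12 < 20 — winning move (to 12).
  14: 14 XOR 24 = 22 ≥ 14 — no move.
  8: 8 XOR 24 = 16 ≥ 8 — no move.
That gives 1 winning move.

1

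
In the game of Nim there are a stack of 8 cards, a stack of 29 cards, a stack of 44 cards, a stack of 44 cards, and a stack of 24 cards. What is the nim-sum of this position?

13

Nim-sum: 8 XOR 29 XOR 44 XOR 44 XOR 24 = 13.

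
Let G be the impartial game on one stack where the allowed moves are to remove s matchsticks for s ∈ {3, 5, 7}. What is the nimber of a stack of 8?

2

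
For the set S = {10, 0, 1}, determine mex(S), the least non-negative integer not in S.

2

The values 0, 1 are all present; 2 is the first non-negative integer missing from the set.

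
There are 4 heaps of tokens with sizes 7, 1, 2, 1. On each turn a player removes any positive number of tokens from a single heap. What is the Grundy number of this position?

5

Nim-sum: 7 XOR 1 XOR 2 XOR 1 = 5.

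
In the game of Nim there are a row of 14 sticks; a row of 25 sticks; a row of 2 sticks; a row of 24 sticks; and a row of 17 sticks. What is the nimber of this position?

Compute the nim-sum pairwise:
14 XOR 25 = 23
23 XOR 2 = 21
21 XOR 24 = 13
13 XOR 17 = 28

28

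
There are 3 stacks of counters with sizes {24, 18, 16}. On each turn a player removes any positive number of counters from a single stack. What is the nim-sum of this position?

26

Nim-sum: 24 ^ 18 ^ 16 = 26.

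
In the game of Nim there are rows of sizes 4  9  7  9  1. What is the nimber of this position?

2

Write each in binary and XOR column by column:
  0100  (4)
  1001  (9)
  0111  (7)
  1001  (9)
  0001  (1)
  ----
  0010  (2)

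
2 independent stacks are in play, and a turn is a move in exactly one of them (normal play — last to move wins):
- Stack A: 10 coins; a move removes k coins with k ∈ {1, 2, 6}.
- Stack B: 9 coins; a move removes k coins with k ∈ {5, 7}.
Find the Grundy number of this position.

1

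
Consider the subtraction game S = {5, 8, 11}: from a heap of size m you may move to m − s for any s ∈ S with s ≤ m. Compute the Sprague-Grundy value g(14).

2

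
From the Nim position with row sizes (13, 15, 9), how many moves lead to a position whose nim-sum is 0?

Nim-sum: 13 XOR 15 XOR 9 = 11.
The overall nim-sum is X = 11. A row of size p has a winning move iff p XOR X < p (reduce it to p XOR X).
  13: 13 XOR 11 = 6 < 13 — winning move (to 6).
  15: 15 XOR 11 = 4 < 15 — winning move (to 4).
  9: 9 XOR 11 = 2 < 9 — winning move (to 2).
That gives 3 winning moves.

3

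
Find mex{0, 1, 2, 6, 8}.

The values 0, 1, 2 are all present; 3 is the first non-negative integer missing from the set.

3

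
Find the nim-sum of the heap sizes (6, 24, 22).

8

Nim-sum: 6 XOR 24 XOR 22 = 8.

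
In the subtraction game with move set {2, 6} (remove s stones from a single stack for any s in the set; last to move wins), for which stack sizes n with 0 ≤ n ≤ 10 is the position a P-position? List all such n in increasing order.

0, 1, 4, 5, 8, 9

Compute g(0), g(1), … for moves {2, 6}:
g(0) = mex{} = 0
g(1) = mex{} = 0
g(2) = mex{0} = 1
g(3) = mex{0} = 1
g(4) = mex{1} = 0
g(5) = mex{1} = 0
g(6) = mex{0} = 1
g(7) = mex{0} = 1
g(8) = mex{1} = 0
g(9) = mex{1} = 0
g(10) = mex{0} = 1
The P-positions (g = 0) in 0..10 are 0, 1, 4, 5, 8, 9.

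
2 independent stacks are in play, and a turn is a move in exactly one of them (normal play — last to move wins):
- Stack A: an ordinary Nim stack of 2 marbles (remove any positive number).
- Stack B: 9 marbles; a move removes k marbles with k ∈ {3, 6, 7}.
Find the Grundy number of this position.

1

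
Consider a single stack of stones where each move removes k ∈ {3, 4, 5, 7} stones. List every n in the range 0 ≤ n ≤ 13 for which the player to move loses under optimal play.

0, 1, 2, 10, 11, 12

Compute g(0), g(1), … for moves {3, 4, 5, 7}:
k:     0  1  2  3  4  5  6  7  8  9 10 11 12 13
g(k):  0  0  0  1  1  1  2  2  2  3  0  0  0  1
The P-positions (g = 0) in 0..13 are 0, 1, 2, 10, 11, 12.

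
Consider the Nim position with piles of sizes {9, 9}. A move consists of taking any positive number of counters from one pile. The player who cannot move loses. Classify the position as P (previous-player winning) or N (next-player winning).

P-position

Compute the nim-sum pairwise:
9 ^ 9 = 0
The nim-sum is 0, so this is a P-position: the player to move is in a losing position under optimal play.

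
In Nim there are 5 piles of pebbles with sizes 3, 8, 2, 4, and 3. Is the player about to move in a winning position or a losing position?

Winning position

Write each in binary and XOR column by column:
  0011  (3)
  1000  (8)
  0010  (2)
  0100  (4)
  0011  (3)
  ----
  1110  (14)
The nim-sum is 14 ≠ 0, so this is an N-position: the player to move can win.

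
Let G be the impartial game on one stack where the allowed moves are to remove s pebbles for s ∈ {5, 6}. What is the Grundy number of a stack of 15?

Compute g(0), g(1), … for moves {5, 6}:
k:     0  1  2  3  4  5  6  7  8  9 10 11 12 13 14 15
g(k):  0  0  0  0  0  1  1  1  1  1  2  0  0  0  0  0
So g(15) = 0.

0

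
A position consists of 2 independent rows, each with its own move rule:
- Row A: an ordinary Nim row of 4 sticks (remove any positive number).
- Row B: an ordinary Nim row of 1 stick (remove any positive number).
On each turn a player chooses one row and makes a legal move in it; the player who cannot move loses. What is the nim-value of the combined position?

5

Row A is a plain Nim row of size 4, so its Grundy value is 4.
Row B is a plain Nim row of size 1, so its Grundy value is 1.
The value of a disjunctive sum is the nim-sum of the parts.
Combined value = 4 XOR 1 = 5.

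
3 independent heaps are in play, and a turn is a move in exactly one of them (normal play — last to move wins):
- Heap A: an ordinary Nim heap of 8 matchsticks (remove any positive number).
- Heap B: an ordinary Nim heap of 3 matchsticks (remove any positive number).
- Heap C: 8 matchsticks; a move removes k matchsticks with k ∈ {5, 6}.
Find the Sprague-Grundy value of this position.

10

Heap A is a plain Nim heap of size 8, so its Grundy value is 8.
Heap B is a plain Nim heap of size 3, so its Grundy value is 3.
Build the Grundy sequence for heap C with g(k) = mex{g(k−s) : s ∈ {5, 6}, s ≤ k}:
g(0) = mex{} = 0
g(1) = mex{} = 0
g(2) = mex{} = 0
g(3) = mex{} = 0
g(4) = mex{} = 0
g(5) = mex{0} = 1
g(6) = mex{0} = 1
g(7) = mex{0} = 1
g(8) = mex{0} = 1
So g(8) = 1.
The value of a disjunctive sum is the nim-sum of the parts.
Combined value = 8 XOR 3 XOR 1 = 10.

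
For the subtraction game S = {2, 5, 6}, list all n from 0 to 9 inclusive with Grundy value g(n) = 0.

Compute g(0), g(1), … for moves {2, 5, 6}:
k:     0  1  2  3  4  5  6  7  8  9
g(k):  0  0  1  1  0  2  1  3  0  2
The P-positions (g = 0) in 0..9 are 0, 1, 4, 8.

0, 1, 4, 8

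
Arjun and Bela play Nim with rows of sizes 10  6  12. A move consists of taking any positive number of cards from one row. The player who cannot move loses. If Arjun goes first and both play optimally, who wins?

Bela wins

Compute the nim-sum pairwise:
10 ⊕ 6 = 12
12 ⊕ 12 = 0
The nim-sum is 0, so this is a P-position: the player to move is in a losing position under optimal play; Arjun is about to move from it and so loses — Bela wins.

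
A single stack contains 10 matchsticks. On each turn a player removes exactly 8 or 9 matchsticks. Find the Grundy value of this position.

Grundy values for subtraction set {8, 9}:
g(0) = mex{} = 0
g(1) = mex{} = 0
g(2) = mex{} = 0
g(3) = mex{} = 0
g(4) = mex{} = 0
g(5) = mex{} = 0
g(6) = mex{} = 0
g(7) = mex{} = 0
g(8) = mex{0} = 1
g(9) = mex{0} = 1
g(10) = mex{0} = 1
So g(10) = 1.

1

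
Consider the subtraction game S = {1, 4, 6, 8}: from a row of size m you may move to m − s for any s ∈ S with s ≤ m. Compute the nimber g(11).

2

Build the Grundy sequence with g(k) = mex{g(k−s) : s ∈ {1, 4, 6, 8}, s ≤ k}:
g(0) = mex{} = 0
g(1) = mex{0} = 1
g(2) = mex{1} = 0
g(3) = mex{0} = 1
g(4) = mex{0,1} = 2
g(5) = mex{1,2} = 0
g(6) = mex{0} = 1
g(7) = mex{1} = 0
g(8) = mex{0,2} = 1
g(9) = mex{0,1} = 2
g(10) = mex{0,1,2} = 3
g(11) = mex{0,1,3} = 2
So g(11) = 2.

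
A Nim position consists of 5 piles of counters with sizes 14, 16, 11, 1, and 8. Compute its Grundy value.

28

Nim-sum: 14 ^ 16 ^ 11 ^ 1 ^ 8 = 28.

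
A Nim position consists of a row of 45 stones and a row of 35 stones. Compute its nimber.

14

Nim-sum: 45 XOR 35 = 14.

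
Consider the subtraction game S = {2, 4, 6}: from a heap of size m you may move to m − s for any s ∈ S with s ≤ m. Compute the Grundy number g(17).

Grundy values for subtraction set {2, 4, 6}:
k:     0  1  2  3  4  5  6  7  8  9 10 11 12 13 14 15 16 17
g(k):  0  0  1  1  2  2  3  3  0  0  1  1  2  2  3  3  0  0
So g(17) = 0.

0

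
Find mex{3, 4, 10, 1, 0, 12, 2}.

The values 0, 1, 2, 3, 4 are all present; 5 is the first non-negative integer missing from the set.

5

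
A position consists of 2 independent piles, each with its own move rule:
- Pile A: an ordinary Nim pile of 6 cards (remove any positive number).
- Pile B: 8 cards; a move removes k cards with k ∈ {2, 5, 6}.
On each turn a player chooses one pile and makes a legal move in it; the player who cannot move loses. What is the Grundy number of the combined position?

6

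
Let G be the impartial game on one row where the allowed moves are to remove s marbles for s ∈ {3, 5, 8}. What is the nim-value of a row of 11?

0

Build the Grundy sequence with g(k) = mex{g(k−s) : s ∈ {3, 5, 8}, s ≤ k}:
g(0) = mex{} = 0
g(1) = mex{} = 0
g(2) = mex{} = 0
g(3) = mex{0} = 1
g(4) = mex{0} = 1
g(5) = mex{0} = 1
g(6) = mex{0,1} = 2
g(7) = mex{0,1} = 2
g(8) = mex{0,1} = 2
g(9) = mex{0,1,2} = 3
g(10) = mex{0,1,2} = 3
g(11) = mex{1,2} = 0
So g(11) = 0.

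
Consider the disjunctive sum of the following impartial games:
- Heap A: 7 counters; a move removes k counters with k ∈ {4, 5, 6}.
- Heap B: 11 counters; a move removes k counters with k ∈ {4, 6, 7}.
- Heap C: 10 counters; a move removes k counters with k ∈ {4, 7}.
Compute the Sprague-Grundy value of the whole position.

For heap A, compute g(0), g(1), … with moves {4, 5, 6}:
k:     0  1  2  3  4  5  6  7
g(k):  0  0  0  0  1  1  1  1
So g(7) = 1.
Grundy values for heap B (subtraction set {4, 6, 7}):
g(0) = mex{} = 0
g(1) = mex{} = 0
g(2) = mex{} = 0
g(3) = mex{} = 0
g(4) = mex{0} = 1
g(5) = mex{0} = 1
g(6) = mex{0} = 1
g(7) = mex{0} = 1
g(8) = mex{0,1} = 2
g(9) = mex{0,1} = 2
g(10) = mex{0,1} = 2
g(11) = mex{1} = 0
So g(11) = 0.
For heap C, compute g(0), g(1), … with moves {4, 7}:
k:     0  1  2  3  4  5  6  7  8  9 10
g(k):  0  0  0  0  1  1  1  1  2  2  2
So g(10) = 2.
The value of a disjunctive sum is the nim-sum of the parts.
Combined value = 1 XOR 0 XOR 2 = 3.

3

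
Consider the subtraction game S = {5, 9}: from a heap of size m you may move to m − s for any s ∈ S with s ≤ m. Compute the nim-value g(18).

0

Grundy values for subtraction set {5, 9}:
k:     0  1  2  3  4  5  6  7  8  9 10 11 12 13 14 15 16 17 18
g(k):  0  0  0  0  0  1  1  1  1  1  2  2  2  2  0  0  0  0  0
So g(18) = 0.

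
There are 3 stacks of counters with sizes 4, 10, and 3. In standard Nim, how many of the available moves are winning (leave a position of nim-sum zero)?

1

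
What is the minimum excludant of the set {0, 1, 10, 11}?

2

The values 0, 1 are all present; 2 is the first non-negative integer missing from the set.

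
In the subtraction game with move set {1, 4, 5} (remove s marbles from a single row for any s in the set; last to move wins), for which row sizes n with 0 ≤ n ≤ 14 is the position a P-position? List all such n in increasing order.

Compute g(0), g(1), … for moves {1, 4, 5}:
k:     0  1  2  3  4  5  6  7  8  9 10 11 12 13 14
g(k):  0  1  0  1  2  3  2  3  0  1  0  1  2  3  2
The P-positions (g = 0) in 0..14 are 0, 2, 8, 10.

0, 2, 8, 10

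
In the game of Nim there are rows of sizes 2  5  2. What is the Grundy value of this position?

5

Nim-sum: 2 ⊕ 5 ⊕ 2 = 5.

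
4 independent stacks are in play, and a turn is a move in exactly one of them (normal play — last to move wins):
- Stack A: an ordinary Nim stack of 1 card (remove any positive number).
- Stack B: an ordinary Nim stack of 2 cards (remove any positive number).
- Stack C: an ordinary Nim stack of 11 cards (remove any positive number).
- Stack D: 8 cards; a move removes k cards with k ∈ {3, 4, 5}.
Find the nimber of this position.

8

Stack A is a plain Nim stack of size 1, so its Grundy value is 1.
Stack B is a plain Nim stack of size 2, so its Grundy value is 2.
Stack C is a plain Nim stack of size 11, so its Grundy value is 11.
Build the Grundy sequence for stack D with g(k) = mex{g(k−s) : s ∈ {3, 4, 5}, s ≤ k}:
g(0) = mex{} = 0
g(1) = mex{} = 0
g(2) = mex{} = 0
g(3) = mex{0} = 1
g(4) = mex{0} = 1
g(5) = mex{0} = 1
g(6) = mex{0,1} = 2
g(7) = mex{0,1} = 2
g(8) = mex{1} = 0
So g(8) = 0.
By the Sprague-Grundy theorem, the Grundy value of a sum of independent games is the XOR of the component values.
Combined value = 1 XOR 2 XOR 11 XOR 0 = 8.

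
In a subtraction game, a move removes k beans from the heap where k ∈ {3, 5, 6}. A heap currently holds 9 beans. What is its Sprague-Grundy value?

0

Build the Grundy sequence with g(k) = mex{g(k−s) : s ∈ {3, 5, 6}, s ≤ k}:
g(0) = mex{} = 0
g(1) = mex{} = 0
g(2) = mex{} = 0
g(3) = mex{0} = 1
g(4) = mex{0} = 1
g(5) = mex{0} = 1
g(6) = mex{0,1} = 2
g(7) = mex{0,1} = 2
g(8) = mex{0,1} = 2
g(9) = mex{1,2} = 0
So g(9) = 0.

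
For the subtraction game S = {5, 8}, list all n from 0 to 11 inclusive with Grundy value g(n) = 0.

0, 1, 2, 3, 4

Build the Grundy sequence with g(k) = mex{g(k−s) : s ∈ {5, 8}, s ≤ k}:
g(0) = mex{} = 0
g(1) = mex{} = 0
g(2) = mex{} = 0
g(3) = mex{} = 0
g(4) = mex{} = 0
g(5) = mex{0} = 1
g(6) = mex{0} = 1
g(7) = mex{0} = 1
g(8) = mex{0} = 1
g(9) = mex{0} = 1
g(10) = mex{0,1} = 2
g(11) = mex{0,1} = 2
The P-positions (g = 0) in 0..11 are 0, 1, 2, 3, 4.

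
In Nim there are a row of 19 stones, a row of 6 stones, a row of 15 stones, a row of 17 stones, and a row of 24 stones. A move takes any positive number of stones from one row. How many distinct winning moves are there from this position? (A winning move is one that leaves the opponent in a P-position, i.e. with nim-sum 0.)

3

Bitwise XOR of the heap sizes:
  10011  (19)
  00110  (6)
  01111  (15)
  10001  (17)
  11000  (24)
  -----
  10011  (19)
The overall nim-sum is X = 19. A row of size p has a winning move iff p XOR X < p (reduce it to p XOR X).
  19: 19 XOR 19 = 0 < 19 — winning move (to 0).
  6: 6 XOR 19 = 21 ≥ 6 — no move.
  15: 15 XOR 19 = 28 ≥ 15 — no move.
  17: 17 XOR 19 = 2 < 17 — winning move (to 2).
  24: 24 XOR 19 = 11 < 24 — winning move (to 11).
That gives 3 winning moves.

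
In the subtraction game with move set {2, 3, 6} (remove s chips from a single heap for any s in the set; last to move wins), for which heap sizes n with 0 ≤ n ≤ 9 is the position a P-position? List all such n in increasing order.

0, 1, 5, 9

Build the Grundy sequence with g(k) = mex{g(k−s) : s ∈ {2, 3, 6}, s ≤ k}:
k:     0  1  2  3  4  5  6  7  8  9
g(k):  0  0  1  1  2  0  3  1  2  0
The P-positions (g = 0) in 0..9 are 0, 1, 5, 9.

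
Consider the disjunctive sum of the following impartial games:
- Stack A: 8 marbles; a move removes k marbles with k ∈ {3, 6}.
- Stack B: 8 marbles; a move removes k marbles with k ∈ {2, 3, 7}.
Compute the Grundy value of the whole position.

Grundy values for stack A (subtraction set {3, 6}):
k:     0  1  2  3  4  5  6  7  8
g(k):  0  0  0  1  1  1  2  2  2
So g(8) = 2.
For stack B, compute g(0), g(1), … with moves {2, 3, 7}:
k:     0  1  2  3  4  5  6  7  8
g(k):  0  0  1  1  2  0  0  1  1
So g(8) = 1.
The value of a disjunctive sum is the nim-sum of the parts.
Combined value = 2 ⊕ 1 = 3.

3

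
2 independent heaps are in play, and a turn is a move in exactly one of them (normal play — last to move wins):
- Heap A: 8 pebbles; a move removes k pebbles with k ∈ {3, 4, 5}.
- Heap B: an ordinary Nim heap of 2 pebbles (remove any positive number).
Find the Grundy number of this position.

2

Build the Grundy sequence for heap A with g(k) = mex{g(k−s) : s ∈ {3, 4, 5}, s ≤ k}:
k:     0  1  2  3  4  5  6  7  8
g(k):  0  0  0  1  1  1  2  2  0
So g(8) = 0.
Heap B is a plain Nim heap of size 2, so its Grundy value is 2.
The value of a disjunctive sum is the nim-sum of the parts.
Combined value = 0 XOR 2 = 2.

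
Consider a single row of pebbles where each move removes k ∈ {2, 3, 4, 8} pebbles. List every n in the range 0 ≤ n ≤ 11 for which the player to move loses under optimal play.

Build the Grundy sequence with g(k) = mex{g(k−s) : s ∈ {2, 3, 4, 8}, s ≤ k}:
g(0) = mex{} = 0
g(1) = mex{} = 0
g(2) = mex{0} = 1
g(3) = mex{0} = 1
g(4) = mex{0,1} = 2
g(5) = mex{0,1} = 2
g(6) = mex{1,2} = 0
g(7) = mex{1,2} = 0
g(8) = mex{0,2} = 1
g(9) = mex{0,2} = 1
g(10) = mex{0,1} = 2
g(11) = mex{0,1} = 2
The P-positions (g = 0) in 0..11 are 0, 1, 6, 7.

0, 1, 6, 7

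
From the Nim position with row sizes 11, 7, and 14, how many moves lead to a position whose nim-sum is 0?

Compute the nim-sum pairwise:
11 XOR 7 = 12
12 XOR 14 = 2
The overall nim-sum is X = 2. A row of size p has a winning move iff p XOR X < p (reduce it to p XOR X).
  11: 11 XOR 2 = 9 < 11 — winning move (to 9).
  7: 7 XOR 2 = 5 < 7 — winning move (to 5).
  14: 14 XOR 2 = 12 < 14 — winning move (to 12).
That gives 3 winning moves.

3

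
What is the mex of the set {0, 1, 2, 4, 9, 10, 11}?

The values 0, 1, 2 are all present; 3 is the first non-negative integer missing from the set.

3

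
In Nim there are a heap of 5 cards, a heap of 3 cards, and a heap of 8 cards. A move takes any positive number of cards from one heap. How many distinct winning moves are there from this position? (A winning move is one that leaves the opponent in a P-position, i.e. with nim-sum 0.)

Write each in binary and XOR column by column:
  0101  (5)
  0011  (3)
  1000  (8)
  ----
  1110  (14)
The overall nim-sum is X = 14. A heap of size p has a winning move iff p XOR X < p (reduce it to p XOR X).
  5: 5 XOR 14 = 11 ≥ 5 — no move.
  3: 3 XOR 14 = 13 ≥ 3 — no move.
  8: 8 XOR 14 = 6 < 8 — winning move (to 6).
That gives 1 winning move.

1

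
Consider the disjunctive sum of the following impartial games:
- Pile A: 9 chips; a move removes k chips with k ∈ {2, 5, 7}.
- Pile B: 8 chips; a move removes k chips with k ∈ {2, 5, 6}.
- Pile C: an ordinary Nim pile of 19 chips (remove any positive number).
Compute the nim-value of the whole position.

17

For pile A, compute g(0), g(1), … with moves {2, 5, 7}:
k:     0  1  2  3  4  5  6  7  8  9
g(k):  0  0  1  1  0  2  1  3  2  2
So g(9) = 2.
For pile B, compute g(0), g(1), … with moves {2, 5, 6}:
g(0) = mex{} = 0
g(1) = mex{} = 0
g(2) = mex{0} = 1
g(3) = mex{0} = 1
g(4) = mex{1} = 0
g(5) = mex{0,1} = 2
g(6) = mex{0} = 1
g(7) = mex{0,1,2} = 3
g(8) = mex{1} = 0
So g(8) = 0.
Pile C is a plain Nim pile of size 19, so its Grundy value is 19.
By the Sprague-Grundy theorem, the Grundy value of a sum of independent games is the XOR of the component values.
Combined value = 2 ⊕ 0 ⊕ 19 = 17.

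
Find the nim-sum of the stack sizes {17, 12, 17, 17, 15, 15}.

29

Nim-sum: 17 ⊕ 12 ⊕ 17 ⊕ 17 ⊕ 15 ⊕ 15 = 29.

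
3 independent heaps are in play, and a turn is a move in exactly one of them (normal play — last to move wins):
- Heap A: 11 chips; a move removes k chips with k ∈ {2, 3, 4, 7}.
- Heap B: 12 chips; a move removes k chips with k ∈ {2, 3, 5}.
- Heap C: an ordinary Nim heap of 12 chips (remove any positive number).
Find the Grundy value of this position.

For heap A, compute g(0), g(1), … with moves {2, 3, 4, 7}:
g(0) = mex{} = 0
g(1) = mex{} = 0
g(2) = mex{0} = 1
g(3) = mex{0} = 1
g(4) = mex{0,1} = 2
g(5) = mex{0,1} = 2
g(6) = mex{1,2} = 0
g(7) = mex{0,1,2} = 3
g(8) = mex{0,2} = 1
g(9) = mex{0,1,2,3} = 4
g(10) = mex{0,1,3} = 2
g(11) = mex{1,2,3,4} = 0
So g(11) = 0.
Grundy values for heap B (subtraction set {2, 3, 5}):
g(0) = mex{} = 0
g(1) = mex{} = 0
g(2) = mex{0} = 1
g(3) = mex{0} = 1
g(4) = mex{0,1} = 2
g(5) = mex{0,1} = 2
g(6) = mex{0,1,2} = 3
g(7) = mex{1,2} = 0
g(8) = mex{1,2,3} = 0
g(9) = mex{0,2,3} = 1
g(10) = mex{0,2} = 1
g(11) = mex{0,1,3} = 2
g(12) = mex{0,1} = 2
So g(12) = 2.
Heap C is a plain Nim heap of size 12, so its Grundy value is 12.
By the Sprague-Grundy theorem, the Grundy value of a sum of independent games is the XOR of the component values.
Combined value = 0 XOR 2 XOR 12 = 14.

14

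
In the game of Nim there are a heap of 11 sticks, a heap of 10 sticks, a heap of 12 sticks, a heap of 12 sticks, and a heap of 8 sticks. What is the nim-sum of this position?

Bitwise XOR of the heap sizes:
  1011  (11)
  1010  (10)
  1100  (12)
  1100  (12)
  1000  (8)
  ----
  1001  (9)

9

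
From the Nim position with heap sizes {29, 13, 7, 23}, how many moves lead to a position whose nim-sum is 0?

0

Compute the nim-sum pairwise:
29 XOR 13 = 16
16 XOR 7 = 23
23 XOR 23 = 0
The nim-sum is already 0, so every move leaves a nonzero nim-sum — there are no winning moves.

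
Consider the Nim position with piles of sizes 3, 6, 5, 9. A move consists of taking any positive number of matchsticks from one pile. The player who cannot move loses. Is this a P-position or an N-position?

N-position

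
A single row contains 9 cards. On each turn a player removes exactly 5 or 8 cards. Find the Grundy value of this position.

1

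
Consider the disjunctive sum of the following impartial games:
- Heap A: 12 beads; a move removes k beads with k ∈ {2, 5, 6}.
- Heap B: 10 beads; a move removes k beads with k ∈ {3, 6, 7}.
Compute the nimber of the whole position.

0

Build the Grundy sequence for heap A with g(k) = mex{g(k−s) : s ∈ {2, 5, 6}, s ≤ k}:
k:     0  1  2  3  4  5  6  7  8  9 10 11 12
g(k):  0  0  1  1  0  2  1  3  0  2  1  0  0
So g(12) = 0.
For heap B, compute g(0), g(1), … with moves {3, 6, 7}:
g(0) = mex{} = 0
g(1) = mex{} = 0
g(2) = mex{} = 0
g(3) = mex{0} = 1
g(4) = mex{0} = 1
g(5) = mex{0} = 1
g(6) = mex{0,1} = 2
g(7) = mex{0,1} = 2
g(8) = mex{0,1} = 2
g(9) = mex{0,1,2} = 3
g(10) = mex{1,2} = 0
So g(10) = 0.
The value of a disjunctive sum is the nim-sum of the parts.
Combined value = 0 XOR 0 = 0.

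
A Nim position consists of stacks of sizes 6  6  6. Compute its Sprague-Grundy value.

6

Compute the nim-sum pairwise:
6 ⊕ 6 = 0
0 ⊕ 6 = 6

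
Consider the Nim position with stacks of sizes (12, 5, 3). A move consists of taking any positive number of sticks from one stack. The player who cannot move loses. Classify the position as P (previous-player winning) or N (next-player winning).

N-position

Bitwise XOR of the heap sizes:
  1100  (12)
  0101  (5)
  0011  (3)
  ----
  1010  (10)
The nim-sum is 10 ≠ 0, so this is an N-position: the player to move can win.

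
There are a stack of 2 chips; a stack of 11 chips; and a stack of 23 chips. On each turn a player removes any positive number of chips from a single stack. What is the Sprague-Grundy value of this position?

Nim-sum: 2 XOR 11 XOR 23 = 30.

30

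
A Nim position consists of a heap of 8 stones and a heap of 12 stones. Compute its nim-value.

4

Compute the nim-sum pairwise:
8 XOR 12 = 4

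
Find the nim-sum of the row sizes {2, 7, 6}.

Compute the nim-sum pairwise:
2 ^ 7 = 5
5 ^ 6 = 3

3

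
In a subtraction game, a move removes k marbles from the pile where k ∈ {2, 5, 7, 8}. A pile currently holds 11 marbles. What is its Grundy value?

3

Compute g(0), g(1), … for moves {2, 5, 7, 8}:
k:     0  1  2  3  4  5  6  7  8  9 10 11
g(k):  0  0  1  1  0  2  1  3  2  2  0  3
So g(11) = 3.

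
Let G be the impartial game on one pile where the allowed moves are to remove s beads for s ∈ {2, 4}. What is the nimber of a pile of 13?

0

Build the Grundy sequence with g(k) = mex{g(k−s) : s ∈ {2, 4}, s ≤ k}:
k:     0  1  2  3  4  5  6  7  8  9 10 11 12 13
g(k):  0  0  1  1  2  2  0  0  1  1  2  2  0  0
So g(13) = 0.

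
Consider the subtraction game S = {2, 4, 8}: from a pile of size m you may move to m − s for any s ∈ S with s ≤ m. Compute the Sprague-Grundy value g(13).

Compute g(0), g(1), … for moves {2, 4, 8}:
k:     0  1  2  3  4  5  6  7  8  9 10 11 12 13
g(k):  0  0  1  1  2  2  0  0  1  1  2  2  0  0
So g(13) = 0.

0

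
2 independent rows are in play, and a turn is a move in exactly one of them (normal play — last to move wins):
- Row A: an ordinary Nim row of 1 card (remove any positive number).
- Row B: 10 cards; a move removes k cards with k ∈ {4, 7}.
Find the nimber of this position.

Row A is a plain Nim row of size 1, so its Grundy value is 1.
Build the Grundy sequence for row B with g(k) = mex{g(k−s) : s ∈ {4, 7}, s ≤ k}:
k:     0  1  2  3  4  5  6  7  8  9 10
g(k):  0  0  0  0  1  1  1  1  2  2  2
So g(10) = 2.
By the Sprague-Grundy theorem, the Grundy value of a sum of independent games is the XOR of the component values.
Combined value = 1 XOR 2 = 3.

3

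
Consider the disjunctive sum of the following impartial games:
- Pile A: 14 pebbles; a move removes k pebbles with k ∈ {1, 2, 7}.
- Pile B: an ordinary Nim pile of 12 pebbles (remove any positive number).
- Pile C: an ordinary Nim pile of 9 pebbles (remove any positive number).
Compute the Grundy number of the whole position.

Build the Grundy sequence for pile A with g(k) = mex{g(k−s) : s ∈ {1, 2, 7}, s ≤ k}:
g(0) = mex{} = 0
g(1) = mex{0} = 1
g(2) = mex{0,1} = 2
g(3) = mex{1,2} = 0
g(4) = mex{0,2} = 1
g(5) = mex{0,1} = 2
g(6) = mex{1,2} = 0
g(7) = mex{0,2} = 1
g(8) = mex{0,1} = 2
g(9) = mex{1,2} = 0
g(10) = mex{0,2} = 1
g(11) = mex{0,1} = 2
g(12) = mex{1,2} = 0
g(13) = mex{0,2} = 1
g(14) = mex{0,1} = 2
So g(14) = 2.
Pile B is a plain Nim pile of size 12, so its Grundy value is 12.
Pile C is a plain Nim pile of size 9, so its Grundy value is 9.
By the Sprague-Grundy theorem, the Grundy value of a sum of independent games is the XOR of the component values.
Combined value = 2 XOR 12 XOR 9 = 7.

7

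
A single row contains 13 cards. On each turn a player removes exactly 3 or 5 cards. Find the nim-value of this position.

1

Grundy values for subtraction set {3, 5}:
g(0) = mex{} = 0
g(1) = mex{} = 0
g(2) = mex{} = 0
g(3) = mex{0} = 1
g(4) = mex{0} = 1
g(5) = mex{0} = 1
g(6) = mex{0,1} = 2
g(7) = mex{0,1} = 2
g(8) = mex{1} = 0
g(9) = mex{1,2} = 0
g(10) = mex{1,2} = 0
g(11) = mex{0,2} = 1
g(12) = mex{0,2} = 1
g(13) = mex{0} = 1
So g(13) = 1.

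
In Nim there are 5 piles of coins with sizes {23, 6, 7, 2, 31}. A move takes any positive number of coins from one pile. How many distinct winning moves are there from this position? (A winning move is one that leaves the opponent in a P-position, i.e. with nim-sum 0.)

Nim-sum: 23 ^ 6 ^ 7 ^ 2 ^ 31 = 11.
The overall nim-sum is X = 11. A pile of size p has a winning move iff p XOR X < p (reduce it to p XOR X).
  23: 23 XOR 11 = 28 ≥ 23 — no move.
  6: 6 XOR 11 = 13 ≥ 6 — no move.
  7: 7 XOR 11 = 12 ≥ 7 — no move.
  2: 2 XOR 11 = 9 ≥ 2 — no move.
  31: 31 XOR 11 = 20 < 31 — winning move (to 20).
That gives 1 winning move.

1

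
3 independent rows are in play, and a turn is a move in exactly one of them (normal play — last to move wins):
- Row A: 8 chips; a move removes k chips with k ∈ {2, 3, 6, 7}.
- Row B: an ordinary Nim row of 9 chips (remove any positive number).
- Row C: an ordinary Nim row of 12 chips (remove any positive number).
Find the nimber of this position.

7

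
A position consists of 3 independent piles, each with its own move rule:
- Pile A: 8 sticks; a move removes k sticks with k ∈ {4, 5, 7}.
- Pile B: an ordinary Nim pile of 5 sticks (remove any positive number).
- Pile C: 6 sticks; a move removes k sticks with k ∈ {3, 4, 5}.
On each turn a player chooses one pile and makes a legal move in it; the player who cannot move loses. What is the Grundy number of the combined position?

5

Grundy values for pile A (subtraction set {4, 5, 7}):
k:     0  1  2  3  4  5  6  7  8
g(k):  0  0  0  0  1  1  1  1  2
So g(8) = 2.
Pile B is a plain Nim pile of size 5, so its Grundy value is 5.
For pile C, compute g(0), g(1), … with moves {3, 4, 5}:
g(0) = mex{} = 0
g(1) = mex{} = 0
g(2) = mex{} = 0
g(3) = mex{0} = 1
g(4) = mex{0} = 1
g(5) = mex{0} = 1
g(6) = mex{0,1} = 2
So g(6) = 2.
The value of a disjunctive sum is the nim-sum of the parts.
Combined value = 2 ⊕ 5 ⊕ 2 = 5.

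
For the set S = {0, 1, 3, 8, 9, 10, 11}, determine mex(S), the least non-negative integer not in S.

2

The values 0, 1 are all present; 2 is the first non-negative integer missing from the set.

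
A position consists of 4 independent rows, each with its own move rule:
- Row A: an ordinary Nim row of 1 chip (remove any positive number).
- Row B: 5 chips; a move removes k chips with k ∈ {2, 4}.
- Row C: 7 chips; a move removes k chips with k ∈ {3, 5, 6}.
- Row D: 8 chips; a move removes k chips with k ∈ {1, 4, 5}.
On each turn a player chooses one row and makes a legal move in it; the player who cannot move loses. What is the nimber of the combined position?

Row A is a plain Nim row of size 1, so its Grundy value is 1.
Grundy values for row B (subtraction set {2, 4}):
k:     0  1  2  3  4  5
g(k):  0  0  1  1  2  2
So g(5) = 2.
Grundy values for row C (subtraction set {3, 5, 6}):
k:     0  1  2  3  4  5  6  7
g(k):  0  0  0  1  1  1  2  2
So g(7) = 2.
Grundy values for row D (subtraction set {1, 4, 5}):
k:     0  1  2  3  4  5  6  7  8
g(k):  0  1  0  1  2  3  2  3  0
So g(8) = 0.
The value of a disjunctive sum is the nim-sum of the parts.
Combined value = 1 ⊕ 2 ⊕ 2 ⊕ 0 = 1.

1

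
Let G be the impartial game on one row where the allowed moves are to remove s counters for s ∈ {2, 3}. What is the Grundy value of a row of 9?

2

Build the Grundy sequence with g(k) = mex{g(k−s) : s ∈ {2, 3}, s ≤ k}:
g(0) = mex{} = 0
g(1) = mex{} = 0
g(2) = mex{0} = 1
g(3) = mex{0} = 1
g(4) = mex{0,1} = 2
g(5) = mex{1} = 0
g(6) = mex{1,2} = 0
g(7) = mex{0,2} = 1
g(8) = mex{0} = 1
g(9) = mex{0,1} = 2
So g(9) = 2.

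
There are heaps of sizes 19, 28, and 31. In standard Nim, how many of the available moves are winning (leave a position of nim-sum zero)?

3

In binary:
  10011  (19)
  11100  (28)
  11111  (31)
  -----
  10000  (16)
The overall nim-sum is X = 16. A heap of size p has a winning move iff p XOR X < p (reduce it to p XOR X).
  19: 19 XOR 16 = 3 < 19 — winning move (to 3).
  28: 28 XOR 16 = 12 < 28 — winning move (to 12).
  31: 31 XOR 16 = 15 < 31 — winning move (to 15).
That gives 3 winning moves.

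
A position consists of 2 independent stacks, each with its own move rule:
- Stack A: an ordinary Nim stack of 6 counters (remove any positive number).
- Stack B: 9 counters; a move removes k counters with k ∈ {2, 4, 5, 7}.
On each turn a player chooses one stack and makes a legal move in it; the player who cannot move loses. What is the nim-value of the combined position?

Stack A is a plain Nim stack of size 6, so its Grundy value is 6.
Build the Grundy sequence for stack B with g(k) = mex{g(k−s) : s ∈ {2, 4, 5, 7}, s ≤ k}:
k:     0  1  2  3  4  5  6  7  8  9
g(k):  0  0  1  1  2  2  3  3  4  0
So g(9) = 0.
By the Sprague-Grundy theorem, the Grundy value of a sum of independent games is the XOR of the component values.
Combined value = 6 XOR 0 = 6.

6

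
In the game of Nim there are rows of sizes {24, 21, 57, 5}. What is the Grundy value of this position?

49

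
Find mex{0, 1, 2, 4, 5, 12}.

3

The values 0, 1, 2 are all present; 3 is the first non-negative integer missing from the set.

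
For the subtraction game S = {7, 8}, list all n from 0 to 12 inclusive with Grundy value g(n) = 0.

0, 1, 2, 3, 4, 5, 6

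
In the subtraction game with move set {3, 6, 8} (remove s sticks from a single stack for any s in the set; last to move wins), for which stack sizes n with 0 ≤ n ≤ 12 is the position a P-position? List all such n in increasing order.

0, 1, 2, 11, 12

Compute g(0), g(1), … for moves {3, 6, 8}:
k:     0  1  2  3  4  5  6  7  8  9 10 11 12
g(k):  0  0  0  1  1  1  2  2  2  3  3  0  0
The P-positions (g = 0) in 0..12 are 0, 1, 2, 11, 12.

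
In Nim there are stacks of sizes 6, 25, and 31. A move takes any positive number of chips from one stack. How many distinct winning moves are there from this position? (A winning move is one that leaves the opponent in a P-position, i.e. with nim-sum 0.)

0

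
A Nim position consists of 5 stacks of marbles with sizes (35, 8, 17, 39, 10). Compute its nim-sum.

23

In binary:
  100011  (35)
  001000  (8)
  010001  (17)
  100111  (39)
  001010  (10)
  ------
  010111  (23)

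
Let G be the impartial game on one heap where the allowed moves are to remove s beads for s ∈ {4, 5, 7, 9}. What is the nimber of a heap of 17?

1

Grundy values for subtraction set {4, 5, 7, 9}:
k:     0  1  2  3  4  5  6  7  8  9 10 11 12 13 14 15 16 17
g(k):  0  0  0  0  1  1  1  1  2  2  2  2  3  0  0  0  0  1
So g(17) = 1.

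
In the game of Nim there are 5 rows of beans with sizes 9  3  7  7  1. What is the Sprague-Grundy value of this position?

Nim-sum: 9 ⊕ 3 ⊕ 7 ⊕ 7 ⊕ 1 = 11.

11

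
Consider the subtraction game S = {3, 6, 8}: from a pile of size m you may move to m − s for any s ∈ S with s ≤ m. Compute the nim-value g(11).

0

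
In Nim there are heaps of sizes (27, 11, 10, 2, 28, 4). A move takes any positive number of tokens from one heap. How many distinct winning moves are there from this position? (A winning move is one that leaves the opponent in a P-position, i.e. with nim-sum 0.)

0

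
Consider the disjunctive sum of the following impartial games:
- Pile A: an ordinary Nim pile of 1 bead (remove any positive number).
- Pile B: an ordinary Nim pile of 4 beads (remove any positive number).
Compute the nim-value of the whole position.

5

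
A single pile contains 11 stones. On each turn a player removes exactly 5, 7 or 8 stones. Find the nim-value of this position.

2

Grundy values for subtraction set {5, 7, 8}:
k:     0  1  2  3  4  5  6  7  8  9 10 11
g(k):  0  0  0  0  0  1  1  1  1  1  2  2
So g(11) = 2.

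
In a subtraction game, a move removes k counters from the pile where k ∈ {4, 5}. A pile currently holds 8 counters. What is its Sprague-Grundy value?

Grundy values for subtraction set {4, 5}:
k:     0  1  2  3  4  5  6  7  8
g(k):  0  0  0  0  1  1  1  1  2
So g(8) = 2.

2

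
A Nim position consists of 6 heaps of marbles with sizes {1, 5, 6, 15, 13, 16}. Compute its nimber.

16

Compute the nim-sum pairwise:
1 XOR 5 = 4
4 XOR 6 = 2
2 XOR 15 = 13
13 XOR 13 = 0
0 XOR 16 = 16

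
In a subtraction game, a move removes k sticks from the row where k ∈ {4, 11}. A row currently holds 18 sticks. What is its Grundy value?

0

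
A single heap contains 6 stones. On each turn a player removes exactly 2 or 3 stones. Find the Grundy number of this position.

0

Compute g(0), g(1), … for moves {2, 3}:
k:     0  1  2  3  4  5  6
g(k):  0  0  1  1  2  0  0
So g(6) = 0.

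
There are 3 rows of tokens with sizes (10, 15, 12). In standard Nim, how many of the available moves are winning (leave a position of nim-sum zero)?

Compute the nim-sum pairwise:
10 ⊕ 15 = 5
5 ⊕ 12 = 9
The overall nim-sum is X = 9. A row of size p has a winning move iff p XOR X < p (reduce it to p XOR X).
  10: 10 XOR 9 = 3 < 10 — winning move (to 3).
  15: 15 XOR 9 = 6 < 15 — winning move (to 6).
  12: 12 XOR 9 = 5 < 12 — winning move (to 5).
That gives 3 winning moves.

3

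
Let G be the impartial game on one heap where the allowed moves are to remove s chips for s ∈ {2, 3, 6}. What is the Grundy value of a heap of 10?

Grundy values for subtraction set {2, 3, 6}:
k:     0  1  2  3  4  5  6  7  8  9 10
g(k):  0  0  1  1  2  0  3  1  2  0  0
So g(10) = 0.

0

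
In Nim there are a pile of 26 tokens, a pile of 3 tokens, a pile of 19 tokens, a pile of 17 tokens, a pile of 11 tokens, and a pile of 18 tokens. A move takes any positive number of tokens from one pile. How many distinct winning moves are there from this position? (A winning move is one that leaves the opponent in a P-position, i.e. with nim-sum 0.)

5

Write each in binary and XOR column by column:
  11010  (26)
  00011  (3)
  10011  (19)
  10001  (17)
  01011  (11)
  10010  (18)
  -----
  00010  (2)
The overall nim-sum is X = 2. A pile of size p has a winning move iff p XOR X < p (reduce it to p XOR X).
  26: 26 XOR 2 = 24 < 26 — winning move (to 24).
  3: 3 XOR 2 = 1 < 3 — winning move (to 1).
  19: 19 XOR 2 = 17 < 19 — winning move (to 17).
  17: 17 XOR 2 = 19 ≥ 17 — no move.
  11: 11 XOR 2 = 9 < 11 — winning move (to 9).
  18: 18 XOR 2 = 16 < 18 — winning move (to 16).
That gives 5 winning moves.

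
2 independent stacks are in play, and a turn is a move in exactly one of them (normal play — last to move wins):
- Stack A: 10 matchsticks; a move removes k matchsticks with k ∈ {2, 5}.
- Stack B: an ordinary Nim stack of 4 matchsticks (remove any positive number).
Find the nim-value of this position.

5

For stack A, compute g(0), g(1), … with moves {2, 5}:
g(0) = mex{} = 0
g(1) = mex{} = 0
g(2) = mex{0} = 1
g(3) = mex{0} = 1
g(4) = mex{1} = 0
g(5) = mex{0,1} = 2
g(6) = mex{0} = 1
g(7) = mex{1,2} = 0
g(8) = mex{1} = 0
g(9) = mex{0} = 1
g(10) = mex{0,2} = 1
So g(10) = 1.
Stack B is a plain Nim stack of size 4, so its Grundy value is 4.
The value of a disjunctive sum is the nim-sum of the parts.
Combined value = 1 ⊕ 4 = 5.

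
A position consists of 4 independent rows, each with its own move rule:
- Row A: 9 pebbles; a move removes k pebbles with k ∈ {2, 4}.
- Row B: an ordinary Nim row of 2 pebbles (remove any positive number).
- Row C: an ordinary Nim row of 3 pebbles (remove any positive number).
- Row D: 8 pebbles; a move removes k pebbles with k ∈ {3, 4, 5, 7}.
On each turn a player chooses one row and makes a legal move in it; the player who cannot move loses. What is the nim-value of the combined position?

2

Grundy values for row A (subtraction set {2, 4}):
k:     0  1  2  3  4  5  6  7  8  9
g(k):  0  0  1  1  2  2  0  0  1  1
So g(9) = 1.
Row B is a plain Nim row of size 2, so its Grundy value is 2.
Row C is a plain Nim row of size 3, so its Grundy value is 3.
For row D, compute g(0), g(1), … with moves {3, 4, 5, 7}:
k:     0  1  2  3  4  5  6  7  8
g(k):  0  0  0  1  1  1  2  2  2
So g(8) = 2.
The value of a disjunctive sum is the nim-sum of the parts.
Combined value = 1 XOR 2 XOR 3 XOR 2 = 2.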